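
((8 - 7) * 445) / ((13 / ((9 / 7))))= 4005 / 91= 44.01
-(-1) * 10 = 10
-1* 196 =-196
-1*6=-6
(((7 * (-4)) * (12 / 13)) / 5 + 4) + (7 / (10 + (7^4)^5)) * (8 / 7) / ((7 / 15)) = -3265345051563814004 / 2792729320416420385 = -1.17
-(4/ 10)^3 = -8/ 125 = -0.06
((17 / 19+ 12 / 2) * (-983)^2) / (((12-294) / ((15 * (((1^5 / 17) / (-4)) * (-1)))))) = -632919295 / 121448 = -5211.44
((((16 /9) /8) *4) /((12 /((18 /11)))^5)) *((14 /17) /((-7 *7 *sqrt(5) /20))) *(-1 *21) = 162 *sqrt(5) /2737867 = 0.00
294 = 294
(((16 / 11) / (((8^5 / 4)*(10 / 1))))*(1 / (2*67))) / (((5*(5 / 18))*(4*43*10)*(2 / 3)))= 27 / 324515840000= 0.00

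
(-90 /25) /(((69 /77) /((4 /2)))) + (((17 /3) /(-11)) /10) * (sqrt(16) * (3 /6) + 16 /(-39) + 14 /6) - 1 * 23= -1027381 /32890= -31.24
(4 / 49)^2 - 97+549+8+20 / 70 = 1105162 / 2401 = 460.29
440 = 440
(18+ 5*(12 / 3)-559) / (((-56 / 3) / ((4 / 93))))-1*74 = -31595 / 434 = -72.80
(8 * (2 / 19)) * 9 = 144 / 19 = 7.58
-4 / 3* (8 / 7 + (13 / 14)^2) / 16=-131 / 784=-0.17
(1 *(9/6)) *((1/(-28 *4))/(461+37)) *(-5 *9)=45/37184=0.00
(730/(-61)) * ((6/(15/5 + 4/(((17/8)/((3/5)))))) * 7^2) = -6080900/7137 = -852.02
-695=-695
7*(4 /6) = 14 /3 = 4.67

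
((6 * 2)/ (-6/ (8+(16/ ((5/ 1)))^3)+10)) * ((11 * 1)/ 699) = 112112/ 5849465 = 0.02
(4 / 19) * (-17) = -3.58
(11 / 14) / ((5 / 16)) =88 / 35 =2.51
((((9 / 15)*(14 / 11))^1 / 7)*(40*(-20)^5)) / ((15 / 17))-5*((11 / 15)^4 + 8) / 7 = -12337924616051 / 779625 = -15825460.47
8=8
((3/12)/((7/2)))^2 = 1/196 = 0.01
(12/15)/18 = 2/45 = 0.04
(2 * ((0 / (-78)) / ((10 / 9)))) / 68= 0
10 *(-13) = -130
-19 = -19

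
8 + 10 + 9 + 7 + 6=40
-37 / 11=-3.36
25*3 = 75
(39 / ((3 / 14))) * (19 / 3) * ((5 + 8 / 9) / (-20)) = -91637 / 270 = -339.40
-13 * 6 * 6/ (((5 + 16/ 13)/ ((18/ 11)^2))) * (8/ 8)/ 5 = -24336/ 605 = -40.22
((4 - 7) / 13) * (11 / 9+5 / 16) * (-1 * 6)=2.12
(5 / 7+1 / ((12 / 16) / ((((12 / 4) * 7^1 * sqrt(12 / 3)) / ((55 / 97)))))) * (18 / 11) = 689382 / 4235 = 162.78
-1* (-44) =44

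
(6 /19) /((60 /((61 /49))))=61 /9310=0.01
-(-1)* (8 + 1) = 9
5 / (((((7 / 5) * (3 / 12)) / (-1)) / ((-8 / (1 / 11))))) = 8800 / 7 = 1257.14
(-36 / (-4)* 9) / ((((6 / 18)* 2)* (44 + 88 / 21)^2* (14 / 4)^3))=2187 / 1792252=0.00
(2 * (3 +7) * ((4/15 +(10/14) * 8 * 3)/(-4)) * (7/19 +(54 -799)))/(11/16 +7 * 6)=137933568/90839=1518.44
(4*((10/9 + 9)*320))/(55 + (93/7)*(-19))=-407680/6219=-65.55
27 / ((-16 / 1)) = -27 / 16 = -1.69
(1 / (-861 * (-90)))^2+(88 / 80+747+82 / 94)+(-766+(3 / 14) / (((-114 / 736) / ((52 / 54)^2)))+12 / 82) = -32466667069159 / 1787399063100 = -18.16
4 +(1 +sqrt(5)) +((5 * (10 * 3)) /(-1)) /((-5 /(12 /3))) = sqrt(5) +125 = 127.24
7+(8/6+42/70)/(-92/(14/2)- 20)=833/120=6.94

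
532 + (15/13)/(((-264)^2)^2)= 11198231396357/21049307136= 532.00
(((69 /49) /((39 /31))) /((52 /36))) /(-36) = -713 /33124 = -0.02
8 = 8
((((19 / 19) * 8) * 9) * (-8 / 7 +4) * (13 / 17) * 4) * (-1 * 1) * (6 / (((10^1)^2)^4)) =-351 / 9296875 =-0.00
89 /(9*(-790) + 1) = -89 /7109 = -0.01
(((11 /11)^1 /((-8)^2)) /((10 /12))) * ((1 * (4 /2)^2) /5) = 3 /200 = 0.02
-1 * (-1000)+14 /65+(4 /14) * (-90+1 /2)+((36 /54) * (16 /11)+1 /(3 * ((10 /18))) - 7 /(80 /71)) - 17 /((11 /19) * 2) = 229505917 /240240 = 955.32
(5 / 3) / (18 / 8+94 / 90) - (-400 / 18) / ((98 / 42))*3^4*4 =12810900 / 4151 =3086.22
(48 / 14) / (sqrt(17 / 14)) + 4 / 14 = 3.40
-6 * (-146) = 876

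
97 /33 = 2.94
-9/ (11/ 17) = -153/ 11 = -13.91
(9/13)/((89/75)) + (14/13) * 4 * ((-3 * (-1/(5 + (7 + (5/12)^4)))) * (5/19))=4749509385/5483813231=0.87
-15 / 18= -5 / 6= -0.83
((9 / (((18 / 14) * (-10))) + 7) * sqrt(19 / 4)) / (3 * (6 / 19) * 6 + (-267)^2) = 133 * sqrt(19) / 3010220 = 0.00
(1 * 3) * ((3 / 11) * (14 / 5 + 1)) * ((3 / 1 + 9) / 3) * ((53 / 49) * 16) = 580032 / 2695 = 215.23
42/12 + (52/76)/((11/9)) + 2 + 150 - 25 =131.06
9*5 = 45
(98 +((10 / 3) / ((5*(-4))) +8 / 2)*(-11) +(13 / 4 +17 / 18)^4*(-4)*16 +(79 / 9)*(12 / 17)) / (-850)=8810380919 / 379225800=23.23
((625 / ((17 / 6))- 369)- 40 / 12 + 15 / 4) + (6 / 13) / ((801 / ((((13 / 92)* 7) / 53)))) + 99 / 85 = -5416123469 / 36886940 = -146.83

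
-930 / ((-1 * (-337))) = -930 / 337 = -2.76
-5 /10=-1 /2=-0.50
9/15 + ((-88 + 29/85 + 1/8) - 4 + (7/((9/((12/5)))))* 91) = 161023/2040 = 78.93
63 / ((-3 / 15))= -315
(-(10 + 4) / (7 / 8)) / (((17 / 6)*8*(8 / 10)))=-15 / 17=-0.88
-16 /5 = -3.20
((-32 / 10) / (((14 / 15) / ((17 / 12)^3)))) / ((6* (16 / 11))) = -54043 / 48384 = -1.12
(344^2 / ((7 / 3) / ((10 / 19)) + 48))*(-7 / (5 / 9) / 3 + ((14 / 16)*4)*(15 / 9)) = 5798464 / 1573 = 3686.25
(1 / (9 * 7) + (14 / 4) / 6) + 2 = 655 / 252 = 2.60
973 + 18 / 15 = 4871 / 5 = 974.20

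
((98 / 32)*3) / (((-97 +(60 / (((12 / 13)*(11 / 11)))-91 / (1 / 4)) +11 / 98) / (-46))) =165669 / 155188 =1.07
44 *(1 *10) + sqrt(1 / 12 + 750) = sqrt(27003) / 6 + 440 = 467.39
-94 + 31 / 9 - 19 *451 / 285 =-5428 / 45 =-120.62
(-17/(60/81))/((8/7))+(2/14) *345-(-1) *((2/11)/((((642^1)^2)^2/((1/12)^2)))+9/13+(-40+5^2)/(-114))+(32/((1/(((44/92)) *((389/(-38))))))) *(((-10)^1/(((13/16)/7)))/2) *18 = 3250599618767657058306799/26752115296705518720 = 121508.13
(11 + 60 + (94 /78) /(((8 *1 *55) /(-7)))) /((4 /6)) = 1218031 /11440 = 106.47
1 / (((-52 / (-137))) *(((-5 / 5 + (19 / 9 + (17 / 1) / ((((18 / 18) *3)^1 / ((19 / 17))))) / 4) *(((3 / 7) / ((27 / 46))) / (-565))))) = -8777727 / 4784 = -1834.81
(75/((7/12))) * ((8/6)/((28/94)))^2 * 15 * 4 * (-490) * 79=-41882640000/7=-5983234285.71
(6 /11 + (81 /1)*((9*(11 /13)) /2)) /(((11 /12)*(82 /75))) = 19882125 /64493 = 308.28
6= 6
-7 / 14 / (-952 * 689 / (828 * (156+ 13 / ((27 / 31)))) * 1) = 8165 / 75684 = 0.11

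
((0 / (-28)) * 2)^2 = 0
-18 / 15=-6 / 5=-1.20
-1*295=-295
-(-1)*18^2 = 324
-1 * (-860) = 860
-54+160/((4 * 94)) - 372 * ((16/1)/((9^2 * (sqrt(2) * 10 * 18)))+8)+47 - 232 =-151085/47 - 248 * sqrt(2)/1215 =-3214.86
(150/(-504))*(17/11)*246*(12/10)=-10455/77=-135.78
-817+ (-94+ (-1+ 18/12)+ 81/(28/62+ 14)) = -405393/448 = -904.90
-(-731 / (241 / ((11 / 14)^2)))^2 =-7823579401 / 2231239696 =-3.51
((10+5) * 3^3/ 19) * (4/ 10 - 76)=-30618/ 19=-1611.47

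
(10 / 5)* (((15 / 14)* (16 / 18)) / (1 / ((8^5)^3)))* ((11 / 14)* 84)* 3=92886742314516480 / 7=13269534616359497.14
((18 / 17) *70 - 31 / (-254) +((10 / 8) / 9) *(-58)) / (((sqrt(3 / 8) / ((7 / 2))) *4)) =2250542 *sqrt(6) / 58293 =94.57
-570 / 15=-38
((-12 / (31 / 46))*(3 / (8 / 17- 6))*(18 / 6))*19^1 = 802332 / 1457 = 550.67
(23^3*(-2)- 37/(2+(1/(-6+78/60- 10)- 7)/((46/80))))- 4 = -846788627/34798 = -24334.41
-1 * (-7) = 7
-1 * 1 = -1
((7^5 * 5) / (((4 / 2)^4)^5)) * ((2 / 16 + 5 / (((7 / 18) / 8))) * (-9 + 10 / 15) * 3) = -1730820875 / 8388608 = -206.33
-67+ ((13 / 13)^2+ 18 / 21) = -456 / 7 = -65.14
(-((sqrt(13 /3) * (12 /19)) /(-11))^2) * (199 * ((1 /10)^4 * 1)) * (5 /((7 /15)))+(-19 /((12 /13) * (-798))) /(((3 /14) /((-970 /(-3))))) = 48192751529 /1238356350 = 38.92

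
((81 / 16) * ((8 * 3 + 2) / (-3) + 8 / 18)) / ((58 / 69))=-22977 / 464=-49.52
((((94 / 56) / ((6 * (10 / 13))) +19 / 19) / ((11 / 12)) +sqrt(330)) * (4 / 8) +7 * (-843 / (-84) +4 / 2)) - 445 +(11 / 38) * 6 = -20965921 / 58520 +sqrt(330) / 2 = -349.19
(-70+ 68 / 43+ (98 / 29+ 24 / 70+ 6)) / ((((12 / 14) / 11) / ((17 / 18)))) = -711.42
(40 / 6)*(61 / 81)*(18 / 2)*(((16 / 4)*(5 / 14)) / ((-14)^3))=-1525 / 64827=-0.02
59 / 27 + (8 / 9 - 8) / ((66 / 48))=-887 / 297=-2.99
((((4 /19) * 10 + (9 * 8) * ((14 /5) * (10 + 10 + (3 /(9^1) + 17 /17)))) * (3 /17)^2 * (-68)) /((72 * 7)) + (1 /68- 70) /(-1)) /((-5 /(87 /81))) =-68068307 /6104700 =-11.15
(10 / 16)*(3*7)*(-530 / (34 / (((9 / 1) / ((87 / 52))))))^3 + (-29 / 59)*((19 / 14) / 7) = -5361531002987489507 / 692817493774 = -7738735.02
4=4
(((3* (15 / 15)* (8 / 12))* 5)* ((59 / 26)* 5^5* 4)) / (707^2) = 3687500 / 6498037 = 0.57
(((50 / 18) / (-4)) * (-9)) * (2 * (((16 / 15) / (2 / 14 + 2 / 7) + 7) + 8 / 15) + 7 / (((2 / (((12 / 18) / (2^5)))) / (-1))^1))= 124.82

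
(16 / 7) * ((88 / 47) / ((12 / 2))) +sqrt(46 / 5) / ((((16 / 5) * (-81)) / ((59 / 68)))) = 704 / 987 - 59 * sqrt(230) / 88128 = 0.70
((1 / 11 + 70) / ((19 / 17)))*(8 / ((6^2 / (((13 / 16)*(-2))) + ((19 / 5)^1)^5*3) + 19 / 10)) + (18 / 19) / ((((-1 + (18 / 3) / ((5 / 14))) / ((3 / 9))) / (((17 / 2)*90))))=49014719437650 / 3161692991567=15.50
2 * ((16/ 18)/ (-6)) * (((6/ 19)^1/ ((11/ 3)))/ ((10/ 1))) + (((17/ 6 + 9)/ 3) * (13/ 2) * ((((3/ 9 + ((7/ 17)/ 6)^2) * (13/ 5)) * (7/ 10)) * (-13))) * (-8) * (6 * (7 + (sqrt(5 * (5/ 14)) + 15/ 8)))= 548606279 * sqrt(14)/ 156060 + 56985378353927/ 652330800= 100509.82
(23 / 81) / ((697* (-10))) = -23 / 564570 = -0.00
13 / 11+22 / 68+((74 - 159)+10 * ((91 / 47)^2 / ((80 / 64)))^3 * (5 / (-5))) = -35600100760673827 / 100785663326150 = -353.23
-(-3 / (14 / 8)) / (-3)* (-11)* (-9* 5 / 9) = -31.43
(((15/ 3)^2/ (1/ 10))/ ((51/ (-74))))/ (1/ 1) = -18500/ 51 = -362.75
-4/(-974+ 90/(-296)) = 592/144197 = 0.00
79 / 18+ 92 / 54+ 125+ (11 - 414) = -14683 / 54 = -271.91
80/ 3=26.67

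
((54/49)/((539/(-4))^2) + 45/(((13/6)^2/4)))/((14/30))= 82.16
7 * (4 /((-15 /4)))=-112 /15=-7.47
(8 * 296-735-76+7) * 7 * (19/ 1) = 208012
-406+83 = -323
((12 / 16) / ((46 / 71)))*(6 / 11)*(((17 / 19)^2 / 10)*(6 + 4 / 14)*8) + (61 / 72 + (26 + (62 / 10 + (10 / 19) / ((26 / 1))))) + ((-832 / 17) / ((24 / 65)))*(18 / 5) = -408370702895 / 924821352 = -441.57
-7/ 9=-0.78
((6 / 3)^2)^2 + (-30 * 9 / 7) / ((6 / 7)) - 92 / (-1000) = -7227 / 250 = -28.91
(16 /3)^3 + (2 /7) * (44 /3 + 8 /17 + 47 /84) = 156.19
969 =969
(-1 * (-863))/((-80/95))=-16397/16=-1024.81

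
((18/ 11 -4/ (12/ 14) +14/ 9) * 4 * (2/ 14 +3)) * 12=-4672/ 21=-222.48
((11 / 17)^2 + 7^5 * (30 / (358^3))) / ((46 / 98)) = 139589358629 / 152491193332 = 0.92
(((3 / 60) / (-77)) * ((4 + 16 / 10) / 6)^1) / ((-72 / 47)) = 47 / 118800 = 0.00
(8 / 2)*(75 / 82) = 150 / 41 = 3.66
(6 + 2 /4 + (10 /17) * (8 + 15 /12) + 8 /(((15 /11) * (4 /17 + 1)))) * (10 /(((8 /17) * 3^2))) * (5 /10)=89377 /4536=19.70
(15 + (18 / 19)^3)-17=-7886 / 6859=-1.15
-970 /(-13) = 970 /13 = 74.62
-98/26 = -49/13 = -3.77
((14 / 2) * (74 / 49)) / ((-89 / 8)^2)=0.09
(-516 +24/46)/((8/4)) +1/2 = -11833/46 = -257.24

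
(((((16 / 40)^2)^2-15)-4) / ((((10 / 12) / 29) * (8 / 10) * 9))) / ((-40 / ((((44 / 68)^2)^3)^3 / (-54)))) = -637372241066808940287397 / 37970328020582857475724300000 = -0.00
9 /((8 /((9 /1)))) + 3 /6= 85 /8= 10.62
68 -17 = 51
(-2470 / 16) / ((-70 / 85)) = 20995 / 112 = 187.46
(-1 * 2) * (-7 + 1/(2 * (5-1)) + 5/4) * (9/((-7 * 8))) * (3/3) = -405/224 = -1.81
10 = 10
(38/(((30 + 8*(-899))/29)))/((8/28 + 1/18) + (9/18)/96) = -2221632/5002657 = -0.44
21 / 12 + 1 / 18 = 65 / 36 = 1.81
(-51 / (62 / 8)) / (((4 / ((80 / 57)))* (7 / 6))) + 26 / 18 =-19841 / 37107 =-0.53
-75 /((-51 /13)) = 325 /17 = 19.12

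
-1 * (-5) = 5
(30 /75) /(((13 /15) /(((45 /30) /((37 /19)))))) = 171 /481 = 0.36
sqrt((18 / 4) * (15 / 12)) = 3 * sqrt(10) / 4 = 2.37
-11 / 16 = -0.69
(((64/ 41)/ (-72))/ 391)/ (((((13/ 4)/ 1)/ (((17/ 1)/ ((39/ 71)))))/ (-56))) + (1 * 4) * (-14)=-240835672/ 4302909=-55.97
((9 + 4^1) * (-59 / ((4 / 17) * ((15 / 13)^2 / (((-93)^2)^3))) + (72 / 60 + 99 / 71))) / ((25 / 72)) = -202449647837787970698 / 44375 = -4562245585076912.02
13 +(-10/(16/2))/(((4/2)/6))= 37/4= 9.25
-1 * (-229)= 229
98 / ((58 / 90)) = 4410 / 29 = 152.07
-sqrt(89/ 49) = -1.35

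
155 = 155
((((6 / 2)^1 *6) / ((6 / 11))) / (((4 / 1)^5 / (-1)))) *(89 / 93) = -979 / 31744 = -0.03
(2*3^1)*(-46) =-276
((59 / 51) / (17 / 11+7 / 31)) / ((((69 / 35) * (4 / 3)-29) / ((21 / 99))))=-448105 / 85296276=-0.01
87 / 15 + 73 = 394 / 5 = 78.80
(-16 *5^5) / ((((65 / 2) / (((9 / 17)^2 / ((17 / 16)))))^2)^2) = -0.00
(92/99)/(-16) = -0.06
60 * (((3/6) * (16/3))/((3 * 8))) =20/3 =6.67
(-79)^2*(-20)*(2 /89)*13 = -3245320 /89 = -36464.27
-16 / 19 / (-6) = 0.14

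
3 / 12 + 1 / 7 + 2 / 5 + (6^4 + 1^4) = 181691 / 140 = 1297.79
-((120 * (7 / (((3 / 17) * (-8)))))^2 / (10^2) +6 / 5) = -70829 / 20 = -3541.45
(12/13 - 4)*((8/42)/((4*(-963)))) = 40/262899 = 0.00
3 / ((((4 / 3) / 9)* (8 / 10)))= 405 / 16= 25.31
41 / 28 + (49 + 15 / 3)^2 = 81689 / 28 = 2917.46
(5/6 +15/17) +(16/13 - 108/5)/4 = -22387/6630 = -3.38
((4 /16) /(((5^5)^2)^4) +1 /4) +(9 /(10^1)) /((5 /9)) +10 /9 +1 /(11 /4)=3011609805980697274208068847681 /900399754755198955535888671875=3.34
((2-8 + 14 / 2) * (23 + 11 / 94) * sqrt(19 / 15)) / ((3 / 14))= 15211 * sqrt(285) / 2115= 121.41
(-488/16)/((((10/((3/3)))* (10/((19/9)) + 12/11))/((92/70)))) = -293227/426300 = -0.69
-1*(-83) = 83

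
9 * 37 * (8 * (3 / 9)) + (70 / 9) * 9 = 958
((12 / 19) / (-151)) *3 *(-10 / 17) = 360 / 48773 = 0.01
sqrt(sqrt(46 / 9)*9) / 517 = sqrt(3)*46^(1 / 4) / 517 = 0.01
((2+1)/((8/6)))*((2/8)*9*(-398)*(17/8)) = -274023/64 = -4281.61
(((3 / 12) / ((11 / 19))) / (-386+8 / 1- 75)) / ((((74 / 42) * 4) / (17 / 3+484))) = -195377 / 2949936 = -0.07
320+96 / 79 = 25376 / 79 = 321.22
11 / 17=0.65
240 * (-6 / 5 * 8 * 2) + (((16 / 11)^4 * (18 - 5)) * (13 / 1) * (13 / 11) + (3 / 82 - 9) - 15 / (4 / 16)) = -49958257517 / 13206182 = -3782.94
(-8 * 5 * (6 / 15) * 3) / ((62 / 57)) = -44.13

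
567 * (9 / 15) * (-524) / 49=-127332 / 35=-3638.06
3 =3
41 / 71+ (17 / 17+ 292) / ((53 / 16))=89.03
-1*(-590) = 590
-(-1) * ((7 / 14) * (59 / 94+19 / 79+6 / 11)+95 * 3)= 46676493 / 163372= 285.71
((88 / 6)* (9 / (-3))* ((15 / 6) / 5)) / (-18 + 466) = -11 / 224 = -0.05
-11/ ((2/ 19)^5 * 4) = -27237089/ 128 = -212789.76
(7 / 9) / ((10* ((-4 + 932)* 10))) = 7 / 835200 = 0.00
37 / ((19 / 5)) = 185 / 19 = 9.74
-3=-3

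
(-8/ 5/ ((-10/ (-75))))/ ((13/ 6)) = -72/ 13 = -5.54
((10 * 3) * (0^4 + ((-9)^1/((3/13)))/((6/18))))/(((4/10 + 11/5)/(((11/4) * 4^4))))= -950400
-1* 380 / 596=-95 / 149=-0.64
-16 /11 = -1.45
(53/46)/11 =53/506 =0.10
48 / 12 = 4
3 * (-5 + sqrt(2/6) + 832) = 2482.73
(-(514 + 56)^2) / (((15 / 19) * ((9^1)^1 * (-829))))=55.16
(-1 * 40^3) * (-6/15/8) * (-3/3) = -3200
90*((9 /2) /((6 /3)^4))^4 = 295245 /524288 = 0.56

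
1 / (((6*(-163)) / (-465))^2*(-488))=-24025 / 51862688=-0.00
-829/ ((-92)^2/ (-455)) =377195/ 8464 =44.56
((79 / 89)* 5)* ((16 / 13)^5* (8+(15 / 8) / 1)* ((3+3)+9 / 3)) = 36810915840 / 33045077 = 1113.96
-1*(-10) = 10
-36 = -36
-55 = -55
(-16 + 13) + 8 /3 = -0.33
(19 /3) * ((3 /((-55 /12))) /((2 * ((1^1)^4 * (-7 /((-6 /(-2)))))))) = 0.89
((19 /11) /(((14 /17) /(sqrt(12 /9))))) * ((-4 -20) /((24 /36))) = -3876 * sqrt(3) /77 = -87.19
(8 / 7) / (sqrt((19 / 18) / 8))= 96 * sqrt(19) / 133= 3.15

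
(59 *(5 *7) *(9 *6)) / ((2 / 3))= 167265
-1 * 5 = -5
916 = 916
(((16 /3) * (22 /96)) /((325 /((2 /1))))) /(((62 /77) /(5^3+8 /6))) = 1.18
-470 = -470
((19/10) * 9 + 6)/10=231/100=2.31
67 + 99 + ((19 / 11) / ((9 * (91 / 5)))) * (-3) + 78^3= 1425578059 / 3003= 474717.97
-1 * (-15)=15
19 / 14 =1.36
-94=-94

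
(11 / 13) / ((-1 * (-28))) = 11 / 364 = 0.03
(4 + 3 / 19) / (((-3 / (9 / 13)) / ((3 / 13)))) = -711 / 3211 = -0.22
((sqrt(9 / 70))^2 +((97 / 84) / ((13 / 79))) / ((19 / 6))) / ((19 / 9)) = 182421 / 164255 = 1.11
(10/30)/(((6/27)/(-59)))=-177/2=-88.50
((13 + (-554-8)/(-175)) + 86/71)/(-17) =-216477/211225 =-1.02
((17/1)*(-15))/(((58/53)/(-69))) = 932535/58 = 16078.19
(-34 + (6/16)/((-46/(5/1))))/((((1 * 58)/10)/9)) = -52.82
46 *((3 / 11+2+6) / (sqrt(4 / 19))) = 2093 *sqrt(19) / 11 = 829.38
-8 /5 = -1.60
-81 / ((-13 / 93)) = 7533 / 13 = 579.46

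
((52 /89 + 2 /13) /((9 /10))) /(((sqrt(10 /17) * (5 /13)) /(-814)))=-695156 * sqrt(170) /4005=-2263.10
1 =1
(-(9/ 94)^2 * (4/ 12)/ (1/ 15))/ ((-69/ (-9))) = -1215/ 203228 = -0.01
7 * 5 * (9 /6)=105 /2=52.50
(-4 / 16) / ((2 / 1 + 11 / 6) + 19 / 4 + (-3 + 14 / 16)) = -6 / 155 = -0.04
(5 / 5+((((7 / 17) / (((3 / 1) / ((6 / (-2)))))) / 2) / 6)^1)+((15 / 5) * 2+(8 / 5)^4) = 1723709 / 127500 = 13.52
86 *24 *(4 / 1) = 8256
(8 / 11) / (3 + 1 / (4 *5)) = 160 / 671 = 0.24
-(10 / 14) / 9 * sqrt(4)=-10 / 63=-0.16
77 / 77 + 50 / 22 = 36 / 11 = 3.27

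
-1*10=-10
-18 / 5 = -3.60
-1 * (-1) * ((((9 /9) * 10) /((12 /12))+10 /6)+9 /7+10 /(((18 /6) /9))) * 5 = 4510 /21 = 214.76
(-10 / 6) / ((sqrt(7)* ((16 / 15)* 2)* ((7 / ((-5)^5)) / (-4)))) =-78125* sqrt(7) / 392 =-527.29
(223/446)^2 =1/4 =0.25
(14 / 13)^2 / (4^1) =49 / 169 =0.29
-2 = -2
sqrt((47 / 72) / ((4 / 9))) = 1.21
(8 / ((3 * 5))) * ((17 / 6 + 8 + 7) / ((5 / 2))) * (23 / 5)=19688 / 1125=17.50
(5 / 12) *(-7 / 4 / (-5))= 7 / 48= 0.15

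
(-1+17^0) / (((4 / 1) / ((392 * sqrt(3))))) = 0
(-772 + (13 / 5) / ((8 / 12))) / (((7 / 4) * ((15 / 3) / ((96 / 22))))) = -737376 / 1925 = -383.05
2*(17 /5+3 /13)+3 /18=2897 /390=7.43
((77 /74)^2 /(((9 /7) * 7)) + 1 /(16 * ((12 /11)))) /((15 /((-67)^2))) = 53.15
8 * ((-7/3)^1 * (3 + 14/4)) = -364/3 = -121.33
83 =83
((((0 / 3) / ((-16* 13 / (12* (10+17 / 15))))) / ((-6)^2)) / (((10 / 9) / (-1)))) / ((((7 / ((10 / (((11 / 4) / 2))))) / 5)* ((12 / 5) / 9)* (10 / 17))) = 0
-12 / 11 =-1.09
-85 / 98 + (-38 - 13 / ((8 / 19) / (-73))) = 868283 / 392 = 2215.01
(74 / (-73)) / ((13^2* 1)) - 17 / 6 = -210173 / 74022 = -2.84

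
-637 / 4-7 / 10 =-3199 / 20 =-159.95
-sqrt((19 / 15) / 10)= -sqrt(114) / 30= -0.36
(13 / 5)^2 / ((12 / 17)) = 2873 / 300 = 9.58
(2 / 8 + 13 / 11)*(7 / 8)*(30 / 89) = 6615 / 15664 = 0.42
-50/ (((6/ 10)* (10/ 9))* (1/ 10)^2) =-7500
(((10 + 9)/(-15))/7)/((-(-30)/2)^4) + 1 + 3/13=85049753/69103125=1.23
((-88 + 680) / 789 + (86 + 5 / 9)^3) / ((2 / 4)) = 248655814826 / 191727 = 1296926.44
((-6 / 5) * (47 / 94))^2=9 / 25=0.36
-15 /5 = -3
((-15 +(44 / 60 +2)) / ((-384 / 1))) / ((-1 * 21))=-23 / 15120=-0.00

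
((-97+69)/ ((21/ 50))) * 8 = -1600/ 3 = -533.33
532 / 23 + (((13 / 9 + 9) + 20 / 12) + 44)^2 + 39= 5981324 / 1863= 3210.59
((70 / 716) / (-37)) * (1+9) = -175 / 6623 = -0.03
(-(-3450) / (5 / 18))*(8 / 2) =49680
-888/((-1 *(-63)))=-14.10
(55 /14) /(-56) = -55 /784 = -0.07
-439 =-439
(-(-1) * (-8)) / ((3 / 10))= -26.67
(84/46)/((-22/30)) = -630/253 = -2.49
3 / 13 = 0.23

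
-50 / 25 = -2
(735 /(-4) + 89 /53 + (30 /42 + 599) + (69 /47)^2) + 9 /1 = 1405669375 /3278156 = 428.80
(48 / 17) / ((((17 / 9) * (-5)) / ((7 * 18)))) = -54432 / 1445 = -37.67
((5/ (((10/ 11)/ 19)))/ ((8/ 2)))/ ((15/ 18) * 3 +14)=19/ 12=1.58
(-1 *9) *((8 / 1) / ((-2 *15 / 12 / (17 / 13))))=2448 / 65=37.66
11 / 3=3.67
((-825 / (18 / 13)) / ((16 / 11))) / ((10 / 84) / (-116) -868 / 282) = 375199825 / 2820204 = 133.04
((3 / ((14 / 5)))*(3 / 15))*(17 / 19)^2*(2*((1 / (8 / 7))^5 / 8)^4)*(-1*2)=-9882842125718514981 / 852387150157970961072128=-0.00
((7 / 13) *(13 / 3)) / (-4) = -7 / 12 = -0.58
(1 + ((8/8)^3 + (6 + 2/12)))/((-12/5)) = -245/72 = -3.40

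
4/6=2/3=0.67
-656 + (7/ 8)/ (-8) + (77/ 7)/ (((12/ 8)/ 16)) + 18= -99989/ 192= -520.78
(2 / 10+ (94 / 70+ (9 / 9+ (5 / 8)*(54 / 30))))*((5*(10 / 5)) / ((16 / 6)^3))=27729 / 14336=1.93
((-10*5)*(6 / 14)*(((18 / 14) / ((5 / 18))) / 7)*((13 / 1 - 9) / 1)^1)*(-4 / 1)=77760 / 343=226.71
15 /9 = 5 /3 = 1.67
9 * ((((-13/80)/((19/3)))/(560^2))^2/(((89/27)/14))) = 369603/1444445814784000000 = 0.00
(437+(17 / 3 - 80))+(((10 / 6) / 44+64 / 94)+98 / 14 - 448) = -160507 / 2068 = -77.61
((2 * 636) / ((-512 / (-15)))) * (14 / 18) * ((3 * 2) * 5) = 27825 / 32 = 869.53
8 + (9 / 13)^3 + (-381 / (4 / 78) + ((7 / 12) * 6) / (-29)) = -472832578 / 63713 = -7421.29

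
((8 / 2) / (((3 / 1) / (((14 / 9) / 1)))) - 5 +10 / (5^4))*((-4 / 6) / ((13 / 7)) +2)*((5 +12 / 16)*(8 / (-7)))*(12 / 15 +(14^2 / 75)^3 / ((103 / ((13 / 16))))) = 168853084507136 / 5719517578125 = 29.52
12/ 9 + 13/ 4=55/ 12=4.58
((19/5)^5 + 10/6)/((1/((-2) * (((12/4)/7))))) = -14887844/21875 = -680.59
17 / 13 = 1.31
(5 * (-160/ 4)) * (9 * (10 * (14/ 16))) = -15750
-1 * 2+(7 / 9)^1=-11 / 9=-1.22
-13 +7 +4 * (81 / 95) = -246 / 95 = -2.59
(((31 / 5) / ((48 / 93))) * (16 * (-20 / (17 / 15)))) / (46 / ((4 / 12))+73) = -57660 / 3587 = -16.07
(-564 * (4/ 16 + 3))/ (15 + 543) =-611/ 186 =-3.28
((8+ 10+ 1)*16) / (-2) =-152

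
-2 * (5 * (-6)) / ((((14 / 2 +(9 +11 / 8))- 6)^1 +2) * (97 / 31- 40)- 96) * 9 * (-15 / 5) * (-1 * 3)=-401760 / 48703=-8.25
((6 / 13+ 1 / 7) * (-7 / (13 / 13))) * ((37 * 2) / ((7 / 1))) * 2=-8140 / 91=-89.45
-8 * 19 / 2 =-76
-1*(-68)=68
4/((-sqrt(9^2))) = -4/9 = -0.44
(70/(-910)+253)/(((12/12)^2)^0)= 3288/13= 252.92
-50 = -50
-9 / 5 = -1.80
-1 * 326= -326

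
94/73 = 1.29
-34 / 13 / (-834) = 17 / 5421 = 0.00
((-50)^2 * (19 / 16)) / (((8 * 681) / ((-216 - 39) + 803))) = 1626875 / 5448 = 298.62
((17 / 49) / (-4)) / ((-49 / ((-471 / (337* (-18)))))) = 2669 / 19419288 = 0.00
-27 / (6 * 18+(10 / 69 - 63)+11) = -1863 / 3874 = -0.48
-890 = -890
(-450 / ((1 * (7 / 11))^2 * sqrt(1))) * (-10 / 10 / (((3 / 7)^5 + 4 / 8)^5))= 47687305365356988636043200 / 1546506349341472969693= 30835.51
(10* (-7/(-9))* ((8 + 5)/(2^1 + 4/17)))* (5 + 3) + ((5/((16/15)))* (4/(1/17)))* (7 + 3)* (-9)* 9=-88176365/342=-257825.63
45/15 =3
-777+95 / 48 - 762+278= -60433 / 48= -1259.02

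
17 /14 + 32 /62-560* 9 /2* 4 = -4373969 /434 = -10078.27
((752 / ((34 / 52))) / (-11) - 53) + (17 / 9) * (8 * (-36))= -131191 / 187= -701.56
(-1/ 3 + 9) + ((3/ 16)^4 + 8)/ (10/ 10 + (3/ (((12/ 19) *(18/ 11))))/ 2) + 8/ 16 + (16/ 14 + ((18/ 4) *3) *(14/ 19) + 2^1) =14723217463/ 576909312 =25.52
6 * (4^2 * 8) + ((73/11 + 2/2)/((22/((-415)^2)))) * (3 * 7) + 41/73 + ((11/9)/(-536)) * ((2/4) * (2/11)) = 53525500276487/42610392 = 1256160.71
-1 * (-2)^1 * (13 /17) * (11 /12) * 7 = 1001 /102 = 9.81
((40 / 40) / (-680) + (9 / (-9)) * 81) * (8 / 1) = -55081 / 85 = -648.01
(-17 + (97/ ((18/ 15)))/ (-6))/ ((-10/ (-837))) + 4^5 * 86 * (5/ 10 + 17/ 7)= 71498333/ 280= 255351.19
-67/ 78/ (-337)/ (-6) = -67/ 157716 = -0.00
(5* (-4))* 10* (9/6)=-300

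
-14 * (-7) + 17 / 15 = 1487 / 15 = 99.13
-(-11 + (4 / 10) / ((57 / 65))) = 601 / 57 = 10.54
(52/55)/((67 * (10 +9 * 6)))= 13/58960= 0.00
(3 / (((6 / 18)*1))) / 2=9 / 2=4.50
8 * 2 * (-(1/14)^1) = -1.14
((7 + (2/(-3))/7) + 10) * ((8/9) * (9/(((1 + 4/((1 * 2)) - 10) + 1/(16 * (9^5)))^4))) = 754270642803434625320878080/13391217281220332291374633927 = 0.06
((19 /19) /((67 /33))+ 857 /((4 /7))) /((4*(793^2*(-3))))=-402065 /2022378384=-0.00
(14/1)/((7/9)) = 18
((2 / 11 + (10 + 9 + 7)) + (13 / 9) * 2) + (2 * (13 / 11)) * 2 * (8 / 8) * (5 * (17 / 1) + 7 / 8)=435.03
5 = 5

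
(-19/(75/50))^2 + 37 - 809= -5504/9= -611.56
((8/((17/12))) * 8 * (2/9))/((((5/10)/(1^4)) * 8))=128/51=2.51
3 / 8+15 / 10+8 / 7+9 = 673 / 56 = 12.02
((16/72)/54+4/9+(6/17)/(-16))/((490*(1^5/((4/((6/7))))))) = 2819/694008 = 0.00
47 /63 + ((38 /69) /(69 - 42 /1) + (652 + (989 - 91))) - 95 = 18984650 /13041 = 1455.77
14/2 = 7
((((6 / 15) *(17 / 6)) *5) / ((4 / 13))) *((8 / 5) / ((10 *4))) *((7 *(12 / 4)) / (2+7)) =1547 / 900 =1.72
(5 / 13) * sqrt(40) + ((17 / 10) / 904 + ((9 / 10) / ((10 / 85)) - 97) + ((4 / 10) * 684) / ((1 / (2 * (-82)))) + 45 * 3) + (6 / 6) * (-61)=-405767163 / 9040 + 10 * sqrt(10) / 13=-44883.32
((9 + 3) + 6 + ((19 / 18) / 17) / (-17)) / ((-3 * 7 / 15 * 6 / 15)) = -2340425 / 72828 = -32.14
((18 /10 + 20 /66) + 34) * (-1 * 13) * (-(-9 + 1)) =-619528 /165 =-3754.72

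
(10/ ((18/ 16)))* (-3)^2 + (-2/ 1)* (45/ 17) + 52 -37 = 1525/ 17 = 89.71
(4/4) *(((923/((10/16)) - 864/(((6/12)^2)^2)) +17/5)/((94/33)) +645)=-1733577/470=-3688.46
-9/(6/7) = -21/2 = -10.50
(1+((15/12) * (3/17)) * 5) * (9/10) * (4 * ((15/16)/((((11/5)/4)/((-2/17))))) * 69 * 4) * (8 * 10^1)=-9687600/289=-33521.11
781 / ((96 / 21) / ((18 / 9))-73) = -497 / 45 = -11.04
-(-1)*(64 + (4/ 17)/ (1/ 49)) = 1284/ 17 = 75.53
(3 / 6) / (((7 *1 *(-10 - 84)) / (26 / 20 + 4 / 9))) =-157 / 118440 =-0.00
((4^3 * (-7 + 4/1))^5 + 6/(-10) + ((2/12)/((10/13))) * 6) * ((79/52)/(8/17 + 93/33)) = -120530340078.67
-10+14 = 4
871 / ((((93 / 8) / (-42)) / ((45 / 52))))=-84420 / 31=-2723.23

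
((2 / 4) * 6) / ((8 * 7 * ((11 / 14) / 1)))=3 / 44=0.07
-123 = -123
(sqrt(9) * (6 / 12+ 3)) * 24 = 252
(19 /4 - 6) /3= -5 /12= -0.42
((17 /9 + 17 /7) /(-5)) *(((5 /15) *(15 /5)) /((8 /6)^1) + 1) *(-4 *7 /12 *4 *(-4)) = -7616 /135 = -56.41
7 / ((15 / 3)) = 7 / 5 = 1.40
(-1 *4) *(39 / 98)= -78 / 49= -1.59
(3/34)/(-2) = -3/68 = -0.04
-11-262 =-273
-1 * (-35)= 35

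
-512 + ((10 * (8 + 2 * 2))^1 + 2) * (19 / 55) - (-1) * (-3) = -26007 / 55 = -472.85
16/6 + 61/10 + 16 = 743/30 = 24.77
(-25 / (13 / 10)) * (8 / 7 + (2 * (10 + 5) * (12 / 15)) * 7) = -296000 / 91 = -3252.75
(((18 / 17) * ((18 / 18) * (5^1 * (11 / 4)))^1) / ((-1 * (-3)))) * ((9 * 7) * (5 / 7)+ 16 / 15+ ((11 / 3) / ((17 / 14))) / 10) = 65032 / 289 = 225.02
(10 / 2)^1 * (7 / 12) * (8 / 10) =2.33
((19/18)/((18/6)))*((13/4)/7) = 247/1512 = 0.16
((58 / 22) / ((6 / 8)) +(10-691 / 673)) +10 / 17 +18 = 11733079 / 377553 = 31.08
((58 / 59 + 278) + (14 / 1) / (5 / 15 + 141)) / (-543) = -3490759 / 6791844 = -0.51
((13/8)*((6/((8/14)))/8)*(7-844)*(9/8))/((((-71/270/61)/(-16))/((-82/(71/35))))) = 24302229567525/80656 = 301307150.96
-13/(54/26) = -169/27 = -6.26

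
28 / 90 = 14 / 45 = 0.31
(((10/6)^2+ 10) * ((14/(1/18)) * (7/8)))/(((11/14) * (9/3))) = 39445/33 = 1195.30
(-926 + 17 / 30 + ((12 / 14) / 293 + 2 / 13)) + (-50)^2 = 1259605531 / 799890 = 1574.72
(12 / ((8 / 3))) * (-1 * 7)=-63 / 2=-31.50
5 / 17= 0.29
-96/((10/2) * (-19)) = 96/95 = 1.01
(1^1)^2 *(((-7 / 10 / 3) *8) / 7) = -0.27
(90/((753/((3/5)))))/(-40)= -9/5020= -0.00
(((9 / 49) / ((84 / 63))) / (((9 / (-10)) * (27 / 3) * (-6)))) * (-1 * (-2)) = 5 / 882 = 0.01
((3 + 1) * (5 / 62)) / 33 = 10 / 1023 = 0.01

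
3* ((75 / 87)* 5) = 12.93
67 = 67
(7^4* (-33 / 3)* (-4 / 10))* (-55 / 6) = -290521 / 3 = -96840.33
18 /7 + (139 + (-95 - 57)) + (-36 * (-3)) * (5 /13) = 2831 /91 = 31.11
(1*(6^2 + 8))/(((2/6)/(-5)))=-660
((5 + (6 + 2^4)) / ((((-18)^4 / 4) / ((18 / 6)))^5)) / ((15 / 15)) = 1 / 1897492673384285184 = 0.00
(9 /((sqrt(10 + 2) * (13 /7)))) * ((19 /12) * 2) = 133 * sqrt(3) /52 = 4.43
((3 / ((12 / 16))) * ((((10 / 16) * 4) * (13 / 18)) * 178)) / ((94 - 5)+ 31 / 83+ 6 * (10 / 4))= 960310 / 77967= 12.32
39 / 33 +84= 85.18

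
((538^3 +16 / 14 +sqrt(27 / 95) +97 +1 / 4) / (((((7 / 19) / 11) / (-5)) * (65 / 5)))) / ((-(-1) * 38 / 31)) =-7434119126555 / 5096 - 1023 * sqrt(285) / 3458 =-1458814590.27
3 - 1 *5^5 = -3122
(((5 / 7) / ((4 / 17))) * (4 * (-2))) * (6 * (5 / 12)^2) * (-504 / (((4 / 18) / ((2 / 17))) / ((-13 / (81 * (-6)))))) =1625 / 9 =180.56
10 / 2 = 5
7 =7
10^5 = 100000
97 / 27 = 3.59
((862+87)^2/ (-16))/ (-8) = 900601/ 128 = 7035.95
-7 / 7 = -1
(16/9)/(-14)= -8/63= -0.13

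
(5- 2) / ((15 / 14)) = 2.80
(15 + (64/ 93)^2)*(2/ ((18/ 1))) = 1.72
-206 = -206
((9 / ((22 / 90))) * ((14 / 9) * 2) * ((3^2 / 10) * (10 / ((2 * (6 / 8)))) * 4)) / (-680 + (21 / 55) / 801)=-40370400 / 9985793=-4.04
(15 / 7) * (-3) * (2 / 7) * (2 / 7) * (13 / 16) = -585 / 1372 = -0.43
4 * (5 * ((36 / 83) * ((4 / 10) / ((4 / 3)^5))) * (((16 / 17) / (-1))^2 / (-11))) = -17496 / 263857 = -0.07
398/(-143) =-398/143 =-2.78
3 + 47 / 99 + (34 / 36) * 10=1279 / 99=12.92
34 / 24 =17 / 12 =1.42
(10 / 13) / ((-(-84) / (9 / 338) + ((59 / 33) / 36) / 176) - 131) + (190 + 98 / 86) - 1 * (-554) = 52667489751403 / 70681354705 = 745.14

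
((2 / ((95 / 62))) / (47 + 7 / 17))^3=39304 / 1883652875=0.00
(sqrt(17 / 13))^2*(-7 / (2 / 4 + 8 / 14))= -1666 / 195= -8.54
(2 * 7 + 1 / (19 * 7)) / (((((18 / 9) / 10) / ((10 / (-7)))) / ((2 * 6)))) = -1117800 / 931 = -1200.64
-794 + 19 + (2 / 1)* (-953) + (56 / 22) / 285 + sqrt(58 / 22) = -8404907 / 3135 + sqrt(319) / 11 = -2679.37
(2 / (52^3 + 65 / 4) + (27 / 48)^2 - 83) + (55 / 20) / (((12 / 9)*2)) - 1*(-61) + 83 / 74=-104059056739 / 5327971584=-19.53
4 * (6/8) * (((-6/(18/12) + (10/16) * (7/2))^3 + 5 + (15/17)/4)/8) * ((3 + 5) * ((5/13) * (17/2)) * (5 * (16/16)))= -3831975/106496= -35.98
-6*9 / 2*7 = -189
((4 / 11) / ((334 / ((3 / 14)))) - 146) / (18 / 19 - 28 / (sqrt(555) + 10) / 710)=-376031859005525 / 2442229769452 - 240599606705 * sqrt(555) / 17095608386164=-154.30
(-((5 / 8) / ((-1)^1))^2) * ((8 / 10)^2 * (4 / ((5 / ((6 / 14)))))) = -0.09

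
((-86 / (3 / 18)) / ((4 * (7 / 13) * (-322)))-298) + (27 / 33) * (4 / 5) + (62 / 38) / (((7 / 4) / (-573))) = -1956954859 / 2355430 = -830.83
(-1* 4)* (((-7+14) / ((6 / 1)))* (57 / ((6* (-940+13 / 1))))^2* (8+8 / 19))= -10640 / 2577987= -0.00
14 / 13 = 1.08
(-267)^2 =71289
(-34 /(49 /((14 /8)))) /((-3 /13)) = 221 /42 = 5.26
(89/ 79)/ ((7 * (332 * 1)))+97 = 17808901/ 183596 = 97.00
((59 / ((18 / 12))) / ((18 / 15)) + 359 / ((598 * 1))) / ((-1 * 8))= -179641 / 43056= -4.17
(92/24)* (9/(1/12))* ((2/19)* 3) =2484/19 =130.74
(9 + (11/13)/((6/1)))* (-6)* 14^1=-9982/13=-767.85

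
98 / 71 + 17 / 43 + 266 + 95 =1107554 / 3053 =362.78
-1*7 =-7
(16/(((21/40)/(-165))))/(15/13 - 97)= 228800/4361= 52.47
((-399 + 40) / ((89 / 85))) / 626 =-30515 / 55714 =-0.55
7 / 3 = 2.33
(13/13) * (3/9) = 1/3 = 0.33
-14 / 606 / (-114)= 7 / 34542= 0.00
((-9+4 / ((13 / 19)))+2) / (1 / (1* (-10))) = 150 / 13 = 11.54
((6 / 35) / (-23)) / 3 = -2 / 805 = -0.00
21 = 21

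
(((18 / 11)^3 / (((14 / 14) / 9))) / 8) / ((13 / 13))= 6561 / 1331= 4.93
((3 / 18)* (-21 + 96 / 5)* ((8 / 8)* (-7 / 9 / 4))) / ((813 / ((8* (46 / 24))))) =161 / 146340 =0.00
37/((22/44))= 74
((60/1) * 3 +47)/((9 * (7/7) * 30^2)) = 227/8100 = 0.03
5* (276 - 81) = 975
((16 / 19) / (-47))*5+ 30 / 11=2.64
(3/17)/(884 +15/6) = 0.00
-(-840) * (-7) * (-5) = 29400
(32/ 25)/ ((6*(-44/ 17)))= -68/ 825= -0.08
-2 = -2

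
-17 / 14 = -1.21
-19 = -19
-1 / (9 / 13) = -13 / 9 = -1.44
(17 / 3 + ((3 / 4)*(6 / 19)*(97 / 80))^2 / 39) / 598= 2043155729 / 215532595200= 0.01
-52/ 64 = -13/ 16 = -0.81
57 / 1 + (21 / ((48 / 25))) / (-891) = 812417 / 14256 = 56.99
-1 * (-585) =585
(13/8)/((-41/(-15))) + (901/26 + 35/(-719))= 107915741/3065816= 35.20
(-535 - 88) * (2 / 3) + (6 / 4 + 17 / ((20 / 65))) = -4303 / 12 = -358.58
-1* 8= -8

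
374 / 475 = 0.79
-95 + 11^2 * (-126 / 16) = -1047.88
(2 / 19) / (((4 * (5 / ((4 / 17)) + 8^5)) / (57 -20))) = 74 / 2491983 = 0.00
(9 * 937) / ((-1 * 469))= -8433 / 469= -17.98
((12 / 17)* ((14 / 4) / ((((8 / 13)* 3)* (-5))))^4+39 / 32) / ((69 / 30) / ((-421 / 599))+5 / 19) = -4215396617549 / 10285360128000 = -0.41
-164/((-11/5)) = 820/11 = 74.55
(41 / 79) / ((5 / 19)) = 779 / 395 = 1.97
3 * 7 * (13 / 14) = 39 / 2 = 19.50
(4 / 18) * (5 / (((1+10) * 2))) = 5 / 99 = 0.05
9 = 9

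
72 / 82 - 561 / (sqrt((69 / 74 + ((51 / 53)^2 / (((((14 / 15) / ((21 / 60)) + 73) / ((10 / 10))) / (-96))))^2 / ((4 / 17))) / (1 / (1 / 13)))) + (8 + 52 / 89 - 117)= -119239241* sqrt(196758714900029178) / 68176962889823 - 392405 / 3649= -883.34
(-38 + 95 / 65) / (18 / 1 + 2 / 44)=-10450 / 5161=-2.02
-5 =-5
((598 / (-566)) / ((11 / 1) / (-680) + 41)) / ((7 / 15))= -0.06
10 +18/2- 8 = 11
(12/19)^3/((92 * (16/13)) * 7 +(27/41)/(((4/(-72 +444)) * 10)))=9210240/29200704097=0.00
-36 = -36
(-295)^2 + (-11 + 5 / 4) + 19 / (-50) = 8701487 / 100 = 87014.87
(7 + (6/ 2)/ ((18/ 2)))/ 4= 11/ 6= 1.83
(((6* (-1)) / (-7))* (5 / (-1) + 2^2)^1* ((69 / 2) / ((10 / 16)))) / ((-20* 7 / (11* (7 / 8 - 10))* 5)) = -166221 / 24500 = -6.78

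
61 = 61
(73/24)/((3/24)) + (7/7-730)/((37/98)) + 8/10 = -1057681/555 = -1905.73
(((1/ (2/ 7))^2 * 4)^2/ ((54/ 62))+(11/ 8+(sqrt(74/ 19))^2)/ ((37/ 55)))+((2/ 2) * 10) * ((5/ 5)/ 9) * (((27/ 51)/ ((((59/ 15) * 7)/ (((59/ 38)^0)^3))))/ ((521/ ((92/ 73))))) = 112096244446017697/ 40547924822664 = 2764.54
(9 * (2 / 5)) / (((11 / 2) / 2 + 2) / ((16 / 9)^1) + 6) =384 / 925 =0.42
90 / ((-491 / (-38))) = 3420 / 491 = 6.97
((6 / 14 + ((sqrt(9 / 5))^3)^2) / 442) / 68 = 2739 / 13149500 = 0.00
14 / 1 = 14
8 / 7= 1.14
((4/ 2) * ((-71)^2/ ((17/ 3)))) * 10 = 302460/ 17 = 17791.76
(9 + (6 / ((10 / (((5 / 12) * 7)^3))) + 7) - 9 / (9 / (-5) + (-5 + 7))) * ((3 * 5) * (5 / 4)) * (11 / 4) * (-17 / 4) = 38003075 / 12288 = 3092.70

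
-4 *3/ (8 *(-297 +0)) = 1/ 198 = 0.01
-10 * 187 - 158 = -2028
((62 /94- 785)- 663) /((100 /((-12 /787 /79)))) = 0.00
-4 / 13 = -0.31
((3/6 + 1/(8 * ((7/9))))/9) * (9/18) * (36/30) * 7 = 37/120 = 0.31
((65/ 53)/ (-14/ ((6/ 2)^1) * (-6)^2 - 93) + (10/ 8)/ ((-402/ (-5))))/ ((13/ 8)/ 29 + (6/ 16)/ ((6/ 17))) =160870/ 16586721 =0.01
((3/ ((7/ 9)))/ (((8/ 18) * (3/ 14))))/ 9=9/ 2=4.50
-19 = -19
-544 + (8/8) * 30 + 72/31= -15862/31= -511.68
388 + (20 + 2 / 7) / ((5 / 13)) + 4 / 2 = 15496 / 35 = 442.74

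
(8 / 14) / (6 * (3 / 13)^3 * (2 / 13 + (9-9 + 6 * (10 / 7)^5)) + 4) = 68574961 / 797286094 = 0.09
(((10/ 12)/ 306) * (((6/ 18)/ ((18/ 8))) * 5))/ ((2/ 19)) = 475/ 24786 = 0.02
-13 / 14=-0.93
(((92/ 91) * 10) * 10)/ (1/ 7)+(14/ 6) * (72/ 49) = 64712/ 91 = 711.12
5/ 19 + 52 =52.26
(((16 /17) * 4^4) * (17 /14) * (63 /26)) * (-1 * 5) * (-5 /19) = 230400 /247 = 932.79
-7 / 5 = -1.40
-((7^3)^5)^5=-2411865032257058775038130904326570702735480588505508642005857943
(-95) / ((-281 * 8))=95 / 2248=0.04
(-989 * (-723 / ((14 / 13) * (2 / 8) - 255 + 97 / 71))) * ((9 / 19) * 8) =-2210193648 / 206663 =-10694.68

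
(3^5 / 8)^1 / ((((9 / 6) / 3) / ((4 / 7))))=243 / 7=34.71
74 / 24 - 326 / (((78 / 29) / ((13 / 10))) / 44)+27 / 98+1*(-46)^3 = -102180263 / 980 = -104265.57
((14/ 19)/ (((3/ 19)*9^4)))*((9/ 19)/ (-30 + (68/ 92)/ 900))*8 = -257600/ 2867078511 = -0.00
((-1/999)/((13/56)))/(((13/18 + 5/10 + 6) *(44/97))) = -1358/1031745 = -0.00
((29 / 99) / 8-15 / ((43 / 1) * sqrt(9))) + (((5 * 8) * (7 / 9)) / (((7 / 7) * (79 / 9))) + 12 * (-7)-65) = -391551823 / 2690424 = -145.54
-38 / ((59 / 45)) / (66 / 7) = -1995 / 649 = -3.07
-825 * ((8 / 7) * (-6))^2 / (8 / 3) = -712800 / 49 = -14546.94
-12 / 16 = -3 / 4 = -0.75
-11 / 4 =-2.75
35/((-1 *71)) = -35/71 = -0.49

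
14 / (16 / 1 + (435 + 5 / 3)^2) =63 / 858122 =0.00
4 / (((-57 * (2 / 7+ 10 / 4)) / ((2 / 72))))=-14 / 20007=-0.00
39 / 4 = 9.75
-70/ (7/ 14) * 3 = -420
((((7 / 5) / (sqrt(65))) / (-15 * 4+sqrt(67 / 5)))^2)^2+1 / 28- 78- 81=-158.96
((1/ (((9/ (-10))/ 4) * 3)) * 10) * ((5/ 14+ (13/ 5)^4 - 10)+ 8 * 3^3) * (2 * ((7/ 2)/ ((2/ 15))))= -8821916/ 45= -196042.58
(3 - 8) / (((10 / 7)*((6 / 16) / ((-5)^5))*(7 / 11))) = 45833.33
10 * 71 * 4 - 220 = 2620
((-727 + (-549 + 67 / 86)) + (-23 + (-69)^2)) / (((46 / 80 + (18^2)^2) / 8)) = 47647840 / 180559709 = 0.26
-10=-10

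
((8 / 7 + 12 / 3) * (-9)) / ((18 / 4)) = -72 / 7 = -10.29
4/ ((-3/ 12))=-16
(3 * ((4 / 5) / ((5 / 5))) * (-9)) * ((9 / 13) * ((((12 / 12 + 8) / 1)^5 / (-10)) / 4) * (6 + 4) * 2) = 28697814 / 65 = 441504.83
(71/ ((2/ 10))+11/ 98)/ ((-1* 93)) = -34801/ 9114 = -3.82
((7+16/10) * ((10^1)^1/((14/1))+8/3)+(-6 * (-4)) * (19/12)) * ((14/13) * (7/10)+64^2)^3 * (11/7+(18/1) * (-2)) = -10683490213364826894849/67283125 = -158784096508074.30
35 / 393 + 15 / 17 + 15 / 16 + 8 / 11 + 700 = 826198973 / 1175856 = 702.64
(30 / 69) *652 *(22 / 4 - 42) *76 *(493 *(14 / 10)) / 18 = -30152870.76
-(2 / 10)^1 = -0.20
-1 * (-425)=425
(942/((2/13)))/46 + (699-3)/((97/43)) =1970619/4462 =441.64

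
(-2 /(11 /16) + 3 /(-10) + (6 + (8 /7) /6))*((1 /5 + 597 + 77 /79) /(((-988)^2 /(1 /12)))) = 1627253473 /10688191113600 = 0.00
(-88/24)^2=121/9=13.44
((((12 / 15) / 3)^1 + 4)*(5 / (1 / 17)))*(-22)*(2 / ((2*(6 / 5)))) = -59840 / 9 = -6648.89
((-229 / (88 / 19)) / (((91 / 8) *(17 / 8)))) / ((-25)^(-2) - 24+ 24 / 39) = 21755000 / 248692983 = 0.09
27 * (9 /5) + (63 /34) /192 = 528873 /10880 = 48.61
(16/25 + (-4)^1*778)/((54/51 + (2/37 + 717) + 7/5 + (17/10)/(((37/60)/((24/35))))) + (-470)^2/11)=-156971353/1049544190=-0.15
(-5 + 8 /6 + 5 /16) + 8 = 223 /48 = 4.65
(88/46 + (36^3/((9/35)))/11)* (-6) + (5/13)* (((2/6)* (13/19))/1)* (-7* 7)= -1427434553/14421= -98983.05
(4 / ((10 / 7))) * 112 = 1568 / 5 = 313.60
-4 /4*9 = -9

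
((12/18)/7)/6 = 0.02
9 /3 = 3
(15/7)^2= 225/49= 4.59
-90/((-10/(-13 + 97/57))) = -101.68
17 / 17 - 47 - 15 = -61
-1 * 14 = -14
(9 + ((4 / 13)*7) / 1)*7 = 1015 / 13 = 78.08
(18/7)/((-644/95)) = -855/2254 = -0.38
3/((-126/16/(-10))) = 80/21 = 3.81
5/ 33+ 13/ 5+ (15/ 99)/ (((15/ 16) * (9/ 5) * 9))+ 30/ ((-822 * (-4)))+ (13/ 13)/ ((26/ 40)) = 4.31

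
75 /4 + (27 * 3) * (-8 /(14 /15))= -18915 /28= -675.54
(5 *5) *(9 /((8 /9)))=2025 /8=253.12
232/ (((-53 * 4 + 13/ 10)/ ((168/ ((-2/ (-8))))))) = -739.93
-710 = -710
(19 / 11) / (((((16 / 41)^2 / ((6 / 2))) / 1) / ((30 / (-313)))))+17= 6054713 / 440704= 13.74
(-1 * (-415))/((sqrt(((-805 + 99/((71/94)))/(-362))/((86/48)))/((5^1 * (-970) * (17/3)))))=-17108375 * sqrt(79323067371)/430641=-11189047.97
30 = 30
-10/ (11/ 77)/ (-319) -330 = -105200/ 319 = -329.78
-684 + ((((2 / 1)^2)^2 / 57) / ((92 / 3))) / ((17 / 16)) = -5081372 / 7429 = -683.99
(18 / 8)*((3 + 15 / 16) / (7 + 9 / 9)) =567 / 512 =1.11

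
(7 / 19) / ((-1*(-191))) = 7 / 3629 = 0.00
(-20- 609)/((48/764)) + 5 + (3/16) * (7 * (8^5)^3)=554153860279025/12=46179488356585.42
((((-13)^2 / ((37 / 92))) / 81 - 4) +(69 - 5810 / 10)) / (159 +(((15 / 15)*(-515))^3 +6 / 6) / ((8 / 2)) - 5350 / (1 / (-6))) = 3061808 / 204488064243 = 0.00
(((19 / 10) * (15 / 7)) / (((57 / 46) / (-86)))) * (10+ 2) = -23736 / 7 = -3390.86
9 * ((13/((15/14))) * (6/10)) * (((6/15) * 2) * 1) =6552/125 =52.42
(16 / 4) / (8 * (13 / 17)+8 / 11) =0.58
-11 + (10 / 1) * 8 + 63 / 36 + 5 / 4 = 72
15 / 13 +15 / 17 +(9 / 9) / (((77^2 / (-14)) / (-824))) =745358 / 187187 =3.98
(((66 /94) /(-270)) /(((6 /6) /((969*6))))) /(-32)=3553 /7520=0.47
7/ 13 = 0.54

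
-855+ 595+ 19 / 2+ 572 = 643 / 2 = 321.50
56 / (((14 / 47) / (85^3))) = 115455500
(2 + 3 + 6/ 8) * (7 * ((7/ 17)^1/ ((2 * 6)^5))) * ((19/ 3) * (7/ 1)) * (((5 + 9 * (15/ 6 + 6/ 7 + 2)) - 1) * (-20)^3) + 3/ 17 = -1956332939/ 1586304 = -1233.26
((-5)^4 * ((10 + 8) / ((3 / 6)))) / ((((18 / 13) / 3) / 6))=292500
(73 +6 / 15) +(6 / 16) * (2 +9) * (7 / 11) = 3041 / 40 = 76.02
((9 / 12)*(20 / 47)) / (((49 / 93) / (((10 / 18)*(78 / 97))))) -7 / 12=-838337 / 2680692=-0.31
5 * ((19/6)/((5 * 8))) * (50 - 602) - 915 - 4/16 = -1133.75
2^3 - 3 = 5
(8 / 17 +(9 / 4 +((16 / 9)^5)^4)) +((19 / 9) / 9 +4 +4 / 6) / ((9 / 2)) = 99441.14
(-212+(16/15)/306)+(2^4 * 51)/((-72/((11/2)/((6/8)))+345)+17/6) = -10730442868/51199155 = -209.58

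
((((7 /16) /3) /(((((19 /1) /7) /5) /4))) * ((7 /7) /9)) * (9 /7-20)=-4585 /2052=-2.23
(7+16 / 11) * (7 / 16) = 651 / 176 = 3.70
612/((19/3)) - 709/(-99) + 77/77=197116/1881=104.79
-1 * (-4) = 4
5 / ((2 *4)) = 5 / 8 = 0.62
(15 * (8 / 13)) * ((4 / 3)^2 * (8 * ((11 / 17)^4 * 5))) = 374809600 / 3257319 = 115.07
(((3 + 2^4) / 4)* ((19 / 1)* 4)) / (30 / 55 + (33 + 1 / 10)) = 39710 / 3701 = 10.73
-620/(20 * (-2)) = 31/2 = 15.50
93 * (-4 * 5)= -1860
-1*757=-757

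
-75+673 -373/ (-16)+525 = 18341/ 16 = 1146.31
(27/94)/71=27/6674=0.00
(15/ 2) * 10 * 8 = 600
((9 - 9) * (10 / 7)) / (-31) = 0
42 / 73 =0.58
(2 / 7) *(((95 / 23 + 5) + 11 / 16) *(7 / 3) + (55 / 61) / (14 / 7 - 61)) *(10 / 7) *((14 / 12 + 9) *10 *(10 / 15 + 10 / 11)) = 29562516425 / 19748421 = 1496.96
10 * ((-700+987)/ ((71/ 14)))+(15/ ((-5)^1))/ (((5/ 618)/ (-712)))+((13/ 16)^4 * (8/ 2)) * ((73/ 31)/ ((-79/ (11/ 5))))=753731275671167/ 2848833536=264575.40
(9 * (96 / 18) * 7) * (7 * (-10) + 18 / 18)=-23184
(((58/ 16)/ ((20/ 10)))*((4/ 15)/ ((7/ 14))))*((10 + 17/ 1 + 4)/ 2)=899/ 60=14.98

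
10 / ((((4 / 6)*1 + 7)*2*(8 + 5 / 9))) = 135 / 1771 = 0.08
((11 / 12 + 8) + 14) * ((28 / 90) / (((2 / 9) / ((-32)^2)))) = 98560 / 3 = 32853.33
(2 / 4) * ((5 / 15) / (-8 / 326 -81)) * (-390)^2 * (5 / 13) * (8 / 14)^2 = -25428000 / 647143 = -39.29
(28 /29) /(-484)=-7 /3509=-0.00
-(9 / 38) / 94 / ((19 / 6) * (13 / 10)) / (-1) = 135 / 220571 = 0.00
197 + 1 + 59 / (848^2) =142382651 / 719104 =198.00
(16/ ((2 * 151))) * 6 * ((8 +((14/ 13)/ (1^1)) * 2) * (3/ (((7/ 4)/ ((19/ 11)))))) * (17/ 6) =372096/ 13741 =27.08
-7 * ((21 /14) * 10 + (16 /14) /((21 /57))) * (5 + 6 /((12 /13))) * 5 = -102005 /14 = -7286.07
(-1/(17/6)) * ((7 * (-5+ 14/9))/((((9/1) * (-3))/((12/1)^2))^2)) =111104/459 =242.06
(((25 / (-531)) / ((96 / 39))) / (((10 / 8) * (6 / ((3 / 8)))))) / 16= -65 / 1087488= -0.00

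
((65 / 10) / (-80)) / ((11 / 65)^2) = -10985 / 3872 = -2.84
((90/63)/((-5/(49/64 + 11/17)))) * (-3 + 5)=-1537/1904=-0.81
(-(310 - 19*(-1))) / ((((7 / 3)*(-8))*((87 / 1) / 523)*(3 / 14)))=172067 / 348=494.45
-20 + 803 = 783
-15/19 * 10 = -150/19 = -7.89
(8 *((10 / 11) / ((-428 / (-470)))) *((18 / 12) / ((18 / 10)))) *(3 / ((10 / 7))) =16450 / 1177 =13.98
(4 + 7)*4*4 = 176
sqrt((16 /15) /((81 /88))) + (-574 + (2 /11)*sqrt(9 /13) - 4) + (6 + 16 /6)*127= 6*sqrt(13) /143 + 8*sqrt(330) /135 + 1568 /3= 523.89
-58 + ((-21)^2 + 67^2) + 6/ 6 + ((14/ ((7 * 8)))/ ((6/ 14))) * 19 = 4884.08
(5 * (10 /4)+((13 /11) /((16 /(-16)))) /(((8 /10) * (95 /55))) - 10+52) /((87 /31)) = 42129 /2204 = 19.11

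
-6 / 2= -3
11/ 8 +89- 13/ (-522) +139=478987/ 2088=229.40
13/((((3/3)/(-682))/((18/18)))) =-8866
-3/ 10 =-0.30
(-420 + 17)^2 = 162409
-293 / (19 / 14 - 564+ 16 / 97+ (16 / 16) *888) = -397894 / 442059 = -0.90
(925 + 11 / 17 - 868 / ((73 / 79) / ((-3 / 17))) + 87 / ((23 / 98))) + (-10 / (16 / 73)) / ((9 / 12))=239979673 / 171258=1401.28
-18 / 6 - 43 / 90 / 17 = -4633 / 1530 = -3.03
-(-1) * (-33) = -33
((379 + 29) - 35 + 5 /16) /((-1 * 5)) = -5973 /80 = -74.66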